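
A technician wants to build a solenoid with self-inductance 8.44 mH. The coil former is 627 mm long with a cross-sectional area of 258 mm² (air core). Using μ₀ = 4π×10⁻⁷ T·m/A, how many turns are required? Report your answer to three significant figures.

A = 258 mm² = 2.580×10^-4 m².
From L = μ₀N²A/ℓ, N = √(Lℓ / (μ₀A)).
N = √[(8.440×10^-3)(0.627) / ((4π×10⁻⁷)×2.580×10^-4)] = √(1.632×10^7) ≈ 4040.1.

N ≈ 4040 turns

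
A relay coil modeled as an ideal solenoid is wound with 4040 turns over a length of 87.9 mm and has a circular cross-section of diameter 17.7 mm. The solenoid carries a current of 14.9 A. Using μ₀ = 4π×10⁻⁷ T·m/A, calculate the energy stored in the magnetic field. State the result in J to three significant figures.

U ≈ 6.37 J

A = π(d/2)² = π(8.850×10^-3 m)² = 2.461×10^-4 m².
L = μ₀N²A/ℓ = (4π×10⁻⁷)(4040)²(2.461×10^-4)/(8.790×10^-2) = 5.741×10^-2 H.
U = ½LI² = ½(5.741×10^-2)(14.9)² = 6.373 J.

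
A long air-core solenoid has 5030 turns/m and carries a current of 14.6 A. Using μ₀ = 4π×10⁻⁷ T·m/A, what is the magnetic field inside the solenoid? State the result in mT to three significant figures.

Inside a long solenoid, B = μ₀nI.
B = (4π×10⁻⁷)(5.030×10^3 m⁻¹)(14.6 A) = 9.228×10^-2 T.

B ≈ 92.3 mT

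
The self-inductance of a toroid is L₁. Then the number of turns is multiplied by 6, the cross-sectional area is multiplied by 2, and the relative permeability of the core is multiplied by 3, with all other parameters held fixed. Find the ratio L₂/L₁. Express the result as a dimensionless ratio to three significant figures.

For a toroid, L ∝ μᵣN²A/R.
L₂/L₁ = (6)^2 × (2) × (3) = 216.

L₂/L₁ = 216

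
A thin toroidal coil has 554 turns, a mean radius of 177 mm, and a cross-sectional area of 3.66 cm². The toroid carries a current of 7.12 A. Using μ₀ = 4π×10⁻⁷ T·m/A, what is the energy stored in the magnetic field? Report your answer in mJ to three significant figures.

L = μ₀N²A/(2πR) = (4π×10⁻⁷)(554)²(3.660×10^-4)/(2π×0.177) = 1.269×10^-4 H.
U = ½LI² = ½(1.269×10^-4)(7.12)² = 3.217×10^-3 J.

U ≈ 3.22 mJ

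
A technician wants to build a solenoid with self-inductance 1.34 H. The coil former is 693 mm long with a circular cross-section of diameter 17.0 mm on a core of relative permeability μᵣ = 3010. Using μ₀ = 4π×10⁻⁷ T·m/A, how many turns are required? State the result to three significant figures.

A = π(d/2)² = π(8.500×10^-3 m)² = 2.270×10^-4 m².
From L = μ₀μᵣN²A/ℓ, N = √(Lℓ / (μ₀μᵣA)).
N = √[(1.34)(0.693) / ((4π×10⁻⁷)(3010)×2.270×10^-4)] = √(1.082×10^6) ≈ 1040.0.

N ≈ 1040 turns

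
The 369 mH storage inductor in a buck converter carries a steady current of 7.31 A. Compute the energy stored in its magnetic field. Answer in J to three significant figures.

Stored magnetic energy: U = ½LI².
U = ½(0.369 H)(7.31 A)² = 9.859 J.

U ≈ 9.86 J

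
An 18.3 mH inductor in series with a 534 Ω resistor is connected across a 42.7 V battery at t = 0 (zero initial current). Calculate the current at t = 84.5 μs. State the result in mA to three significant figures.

τ = L/R = 1.830×10^-2/534 = 3.427×10^-5 s; final current I_∞ = ε/R = 42.7/534 = 7.996×10^-2 A.
I(t) = I_∞(1 − e^(−t/τ)) with t/τ = 2.466.
I = (7.996×10^-2)(1 − e^(−2.466)) = 7.317×10^-2 A.

I ≈ 73.2 mA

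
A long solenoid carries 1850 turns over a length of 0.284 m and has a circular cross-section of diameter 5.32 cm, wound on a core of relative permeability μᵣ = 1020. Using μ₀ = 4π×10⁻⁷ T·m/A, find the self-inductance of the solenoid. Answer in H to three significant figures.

L ≈ 34.3 H

A = π(d/2)² = π(2.660×10^-2 m)² = 2.223×10^-3 m².
For a long solenoid, L = μ₀μᵣN²A/ℓ.
L = (4π×10⁻⁷)(1020)(1850)²(2.223×10^-3)/(0.284 m) = 34.34 H.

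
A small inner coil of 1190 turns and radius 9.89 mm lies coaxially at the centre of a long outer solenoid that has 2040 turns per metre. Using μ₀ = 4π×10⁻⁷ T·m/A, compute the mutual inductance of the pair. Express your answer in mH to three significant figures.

M ≈ 0.937 mH

The outer solenoid produces a uniform field B₁ = μ₀n₁I₁ across the inner coil,
so the flux linkage is N₂Φ = N₂B₁A₂ = μ₀n₁N₂A₂·I₁, giving M = μ₀n₁N₂A₂.
A₂ = πr² = π(9.890×10^-3 m)² = 3.073×10^-4 m².
M = (4π×10⁻⁷)(2040)(1190)(3.073×10^-4) = 9.374×10^-4 H.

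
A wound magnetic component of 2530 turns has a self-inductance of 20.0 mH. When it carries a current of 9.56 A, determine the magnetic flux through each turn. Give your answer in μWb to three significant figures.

From L = NΦ_B/I, the flux per turn is Φ_B = LI/N.
Φ_B = (2.000×10^-2 H)(9.56 A)/2530 = 7.557×10^-5 Wb.

Φ_B ≈ 75.6 μWb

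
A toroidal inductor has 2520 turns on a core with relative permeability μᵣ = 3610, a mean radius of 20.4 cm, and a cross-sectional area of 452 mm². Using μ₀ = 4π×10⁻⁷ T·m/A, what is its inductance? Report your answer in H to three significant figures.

L ≈ 10.2 H

For a thin toroid, L = μ₀μᵣN²A/(2πR).
L = (4π×10⁻⁷)(3610)(2520)²(4.520×10^-4) / (2π×0.204 m) = 10.16 H.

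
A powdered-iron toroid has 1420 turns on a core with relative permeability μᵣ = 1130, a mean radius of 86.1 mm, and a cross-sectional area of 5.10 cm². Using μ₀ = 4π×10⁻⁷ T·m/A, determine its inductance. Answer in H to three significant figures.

L ≈ 2.70 H

For a thin toroid, L = μ₀μᵣN²A/(2πR).
L = (4π×10⁻⁷)(1130)(1420)²(5.100×10^-4) / (2π×8.610×10^-2 m) = 2.699 H.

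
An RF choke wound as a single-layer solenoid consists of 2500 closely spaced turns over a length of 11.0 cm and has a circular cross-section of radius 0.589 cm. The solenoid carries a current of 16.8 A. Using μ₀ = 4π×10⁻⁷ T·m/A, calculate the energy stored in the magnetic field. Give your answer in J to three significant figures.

A = πr² = π(5.890×10^-3 m)² = 1.090×10^-4 m².
L = μ₀N²A/ℓ = (4π×10⁻⁷)(2500)²(1.090×10^-4)/(0.11) = 7.782×10^-3 H.
U = ½LI² = ½(7.782×10^-3)(16.8)² = 1.098 J.

U ≈ 1.10 J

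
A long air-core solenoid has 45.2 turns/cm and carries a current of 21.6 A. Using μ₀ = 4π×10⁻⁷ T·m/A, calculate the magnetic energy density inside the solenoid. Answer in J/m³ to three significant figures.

u ≈ 5990 J/m³

B = μ₀nI = (4π×10⁻⁷)(4.520×10^3)(21.6) = 0.1227 T.
u = B²/(2μ₀) = (0.1227)²/(2×4π×10⁻⁷) = 5.989×10^3 J/m³.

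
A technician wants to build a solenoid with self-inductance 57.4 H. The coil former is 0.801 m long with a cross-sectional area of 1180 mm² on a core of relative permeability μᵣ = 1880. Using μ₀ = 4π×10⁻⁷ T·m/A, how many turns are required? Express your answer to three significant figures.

A = 1180 mm² = 1.180×10^-3 m².
From L = μ₀μᵣN²A/ℓ, N = √(Lℓ / (μ₀μᵣA)).
N = √[(57.4)(0.801) / ((4π×10⁻⁷)(1880)×1.180×10^-3)] = √(1.649×10^7) ≈ 4061.1.

N ≈ 4060 turns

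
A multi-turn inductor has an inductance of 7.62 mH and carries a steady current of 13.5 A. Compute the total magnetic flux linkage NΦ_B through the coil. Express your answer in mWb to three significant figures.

NΦ_B ≈ 103 mWb

From L = NΦ_B/I, the flux linkage is NΦ_B = LI.
NΦ_B = (7.620×10^-3 H)(13.5 A) = 0.1029 Wb.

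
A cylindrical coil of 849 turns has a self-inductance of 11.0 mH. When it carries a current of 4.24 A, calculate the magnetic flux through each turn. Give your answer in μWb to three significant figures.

Φ_B ≈ 54.9 μWb

From L = NΦ_B/I, the flux per turn is Φ_B = LI/N.
Φ_B = (1.100×10^-2 H)(4.24 A)/849 = 5.494×10^-5 Wb.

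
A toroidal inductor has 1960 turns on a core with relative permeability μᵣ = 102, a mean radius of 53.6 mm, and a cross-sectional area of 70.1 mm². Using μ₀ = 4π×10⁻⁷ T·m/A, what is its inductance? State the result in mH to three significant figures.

L ≈ 102 mH

For a thin toroid, L = μ₀μᵣN²A/(2πR).
L = (4π×10⁻⁷)(102)(1960)²(7.010×10^-5) / (2π×5.360×10^-2 m) = 0.10249 H.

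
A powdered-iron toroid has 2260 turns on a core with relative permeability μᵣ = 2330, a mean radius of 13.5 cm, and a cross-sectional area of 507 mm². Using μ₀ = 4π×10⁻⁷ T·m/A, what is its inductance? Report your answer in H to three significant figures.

L ≈ 8.94 H

For a thin toroid, L = μ₀μᵣN²A/(2πR).
L = (4π×10⁻⁷)(2330)(2260)²(5.070×10^-4) / (2π×0.135 m) = 8.939 H.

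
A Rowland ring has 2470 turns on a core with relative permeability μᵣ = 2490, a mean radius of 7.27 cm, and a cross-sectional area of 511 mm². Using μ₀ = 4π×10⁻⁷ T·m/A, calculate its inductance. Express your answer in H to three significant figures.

For a thin toroid, L = μ₀μᵣN²A/(2πR).
L = (4π×10⁻⁷)(2490)(2470)²(5.110×10^-4) / (2π×7.270×10^-2 m) = 21.36 H.

L ≈ 21.4 H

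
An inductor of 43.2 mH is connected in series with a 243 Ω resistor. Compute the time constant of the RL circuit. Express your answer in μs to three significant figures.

τ ≈ 178 μs

τ = L/R = (4.320×10^-2 H)/(243 Ω) = 1.778×10^-4 s.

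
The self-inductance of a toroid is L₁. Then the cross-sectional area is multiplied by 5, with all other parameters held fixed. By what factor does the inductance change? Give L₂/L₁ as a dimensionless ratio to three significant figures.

L₂/L₁ = 5.00

For a toroid, L ∝ μᵣN²A/R.
L₂/L₁ = (5) = 5.00.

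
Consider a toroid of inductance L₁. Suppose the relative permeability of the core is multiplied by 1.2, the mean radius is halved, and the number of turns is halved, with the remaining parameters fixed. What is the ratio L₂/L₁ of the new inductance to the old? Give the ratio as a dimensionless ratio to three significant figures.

For a toroid, L ∝ μᵣN²A/R.
L₂/L₁ = (1.2) × (0.5)^-1 × (0.5)^2 = 0.600.

L₂/L₁ = 0.600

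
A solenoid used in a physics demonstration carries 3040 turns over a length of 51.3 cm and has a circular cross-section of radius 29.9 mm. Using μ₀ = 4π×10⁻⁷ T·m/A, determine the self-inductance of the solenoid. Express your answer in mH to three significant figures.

L ≈ 63.6 mH

A = πr² = π(2.990×10^-2 m)² = 2.809×10^-3 m².
For a long solenoid, L = μ₀N²A/ℓ.
L = (4π×10⁻⁷)(3040)²(2.809×10^-3)/(0.513 m) = 6.358×10^-2 H.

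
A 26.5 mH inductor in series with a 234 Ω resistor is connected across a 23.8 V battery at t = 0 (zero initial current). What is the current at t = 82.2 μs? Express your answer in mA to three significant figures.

I ≈ 52.5 mA

τ = L/R = 2.650×10^-2/234 = 1.132×10^-4 s; final current I_∞ = ε/R = 23.8/234 = 0.1017 A.
I(t) = I_∞(1 − e^(−t/τ)) with t/τ = 0.726.
I = (0.1017)(1 − e^(−0.726)) = 5.249×10^-2 A.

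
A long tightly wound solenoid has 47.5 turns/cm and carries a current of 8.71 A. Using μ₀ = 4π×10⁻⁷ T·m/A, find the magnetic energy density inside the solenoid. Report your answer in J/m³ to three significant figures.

B = μ₀nI = (4π×10⁻⁷)(4.750×10^3)(8.71) = 5.199×10^-2 T.
u = B²/(2μ₀) = (5.199×10^-2)²/(2×4π×10⁻⁷) = 1.075×10^3 J/m³.

u ≈ 1080 J/m³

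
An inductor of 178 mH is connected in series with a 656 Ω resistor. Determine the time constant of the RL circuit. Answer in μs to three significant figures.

τ = L/R = (0.178 H)/(656 Ω) = 2.713×10^-4 s.

τ ≈ 271 μs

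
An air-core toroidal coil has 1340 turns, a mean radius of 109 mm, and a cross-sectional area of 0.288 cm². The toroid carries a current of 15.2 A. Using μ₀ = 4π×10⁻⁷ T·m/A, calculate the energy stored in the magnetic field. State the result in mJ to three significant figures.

U ≈ 11.0 mJ

L = μ₀N²A/(2πR) = (4π×10⁻⁷)(1340)²(2.880×10^-5)/(2π×0.109) = 9.489×10^-5 H.
U = ½LI² = ½(9.489×10^-5)(15.2)² = 1.096×10^-2 J.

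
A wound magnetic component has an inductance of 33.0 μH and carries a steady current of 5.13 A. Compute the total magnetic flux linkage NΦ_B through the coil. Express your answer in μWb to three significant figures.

From L = NΦ_B/I, the flux linkage is NΦ_B = LI.
NΦ_B = (3.300×10^-5 H)(5.13 A) = 1.693×10^-4 Wb.

NΦ_B ≈ 169 μWb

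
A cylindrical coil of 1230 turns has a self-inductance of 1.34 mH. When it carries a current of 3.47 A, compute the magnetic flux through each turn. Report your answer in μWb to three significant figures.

Φ_B ≈ 3.78 μWb

From L = NΦ_B/I, the flux per turn is Φ_B = LI/N.
Φ_B = (1.340×10^-3 H)(3.47 A)/1230 = 3.780×10^-6 Wb.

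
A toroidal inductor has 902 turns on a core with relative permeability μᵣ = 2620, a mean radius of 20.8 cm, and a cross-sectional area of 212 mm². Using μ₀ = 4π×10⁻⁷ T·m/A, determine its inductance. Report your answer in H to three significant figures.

For a thin toroid, L = μ₀μᵣN²A/(2πR).
L = (4π×10⁻⁷)(2620)(902)²(2.120×10^-4) / (2π×0.208 m) = 0.4345 H.

L ≈ 0.435 H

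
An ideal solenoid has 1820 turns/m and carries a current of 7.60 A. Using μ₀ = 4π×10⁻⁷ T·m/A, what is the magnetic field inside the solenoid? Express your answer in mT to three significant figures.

Inside a long solenoid, B = μ₀nI.
B = (4π×10⁻⁷)(1.820×10^3 m⁻¹)(7.60 A) = 1.738×10^-2 T.

B ≈ 17.4 mT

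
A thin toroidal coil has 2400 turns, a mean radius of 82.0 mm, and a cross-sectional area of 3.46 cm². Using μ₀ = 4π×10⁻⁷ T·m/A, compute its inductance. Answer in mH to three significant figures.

L ≈ 4.86 mH

For a thin toroid, L = μ₀N²A/(2πR).
L = (4π×10⁻⁷)(2400)²(3.460×10^-4) / (2π×8.200×10^-2 m) = 4.861×10^-3 H.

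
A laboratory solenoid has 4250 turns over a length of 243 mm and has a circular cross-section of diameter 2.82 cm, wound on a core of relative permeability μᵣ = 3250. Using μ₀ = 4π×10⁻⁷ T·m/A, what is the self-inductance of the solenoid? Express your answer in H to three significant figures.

A = π(d/2)² = π(1.410×10^-2 m)² = 6.246×10^-4 m².
For a long solenoid, L = μ₀μᵣN²A/ℓ.
L = (4π×10⁻⁷)(3250)(4250)²(6.246×10^-4)/(0.243 m) = 189.6 H.

L ≈ 190 H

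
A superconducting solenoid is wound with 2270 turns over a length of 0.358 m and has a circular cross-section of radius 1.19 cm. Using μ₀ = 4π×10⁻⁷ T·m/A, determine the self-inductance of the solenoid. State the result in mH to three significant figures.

L ≈ 8.05 mH

A = πr² = π(1.190×10^-2 m)² = 4.449×10^-4 m².
For a long solenoid, L = μ₀N²A/ℓ.
L = (4π×10⁻⁷)(2270)²(4.449×10^-4)/(0.358 m) = 8.047×10^-3 H.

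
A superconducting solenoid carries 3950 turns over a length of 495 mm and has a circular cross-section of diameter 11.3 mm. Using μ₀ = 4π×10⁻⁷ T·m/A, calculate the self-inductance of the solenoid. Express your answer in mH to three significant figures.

L ≈ 3.97 mH

A = π(d/2)² = π(5.650×10^-3 m)² = 1.003×10^-4 m².
For a long solenoid, L = μ₀N²A/ℓ.
L = (4π×10⁻⁷)(3950)²(1.003×10^-4)/(0.495 m) = 3.972×10^-3 H.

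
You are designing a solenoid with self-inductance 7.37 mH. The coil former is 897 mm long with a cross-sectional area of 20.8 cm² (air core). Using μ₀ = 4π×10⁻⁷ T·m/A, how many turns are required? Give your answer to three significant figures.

N ≈ 1590 turns

A = 20.8 cm² = 2.080×10^-3 m².
From L = μ₀N²A/ℓ, N = √(Lℓ / (μ₀A)).
N = √[(7.370×10^-3)(0.897) / ((4π×10⁻⁷)×2.080×10^-3)] = √(2.529×10^6) ≈ 1590.4.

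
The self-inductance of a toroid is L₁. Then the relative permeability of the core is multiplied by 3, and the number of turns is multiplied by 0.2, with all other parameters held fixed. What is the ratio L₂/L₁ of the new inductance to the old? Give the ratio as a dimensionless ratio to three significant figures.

L₂/L₁ = 0.120

For a toroid, L ∝ μᵣN²A/R.
L₂/L₁ = (3) × (0.2)^2 = 0.120.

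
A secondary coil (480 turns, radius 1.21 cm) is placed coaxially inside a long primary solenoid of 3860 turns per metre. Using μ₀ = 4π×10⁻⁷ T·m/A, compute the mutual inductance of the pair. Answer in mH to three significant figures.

The outer solenoid produces a uniform field B₁ = μ₀n₁I₁ across the inner coil,
so the flux linkage is N₂Φ = N₂B₁A₂ = μ₀n₁N₂A₂·I₁, giving M = μ₀n₁N₂A₂.
A₂ = πr² = π(1.210×10^-2 m)² = 4.600×10^-4 m².
M = (4π×10⁻⁷)(3860)(480)(4.600×10^-4) = 1.071×10^-3 H.

M ≈ 1.07 mH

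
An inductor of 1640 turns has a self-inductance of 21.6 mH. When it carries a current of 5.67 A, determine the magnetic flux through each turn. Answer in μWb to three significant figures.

From L = NΦ_B/I, the flux per turn is Φ_B = LI/N.
Φ_B = (2.160×10^-2 H)(5.67 A)/1640 = 7.468×10^-5 Wb.

Φ_B ≈ 74.7 μWb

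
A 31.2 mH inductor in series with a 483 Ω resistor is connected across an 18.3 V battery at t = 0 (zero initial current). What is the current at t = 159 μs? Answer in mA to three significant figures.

τ = L/R = 3.120×10^-2/483 = 6.460×10^-5 s; final current I_∞ = ε/R = 18.3/483 = 3.789×10^-2 A.
I(t) = I_∞(1 − e^(−t/τ)) with t/τ = 2.461.
I = (3.789×10^-2)(1 − e^(−2.461)) = 3.466×10^-2 A.

I ≈ 34.7 mA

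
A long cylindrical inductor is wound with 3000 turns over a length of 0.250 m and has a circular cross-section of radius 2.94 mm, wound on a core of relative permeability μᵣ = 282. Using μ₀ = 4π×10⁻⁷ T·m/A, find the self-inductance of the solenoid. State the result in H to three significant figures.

L ≈ 0.346 H

A = πr² = π(2.940×10^-3 m)² = 2.715×10^-5 m².
For a long solenoid, L = μ₀μᵣN²A/ℓ.
L = (4π×10⁻⁷)(282)(3000)²(2.715×10^-5)/(0.25 m) = 0.3464 H.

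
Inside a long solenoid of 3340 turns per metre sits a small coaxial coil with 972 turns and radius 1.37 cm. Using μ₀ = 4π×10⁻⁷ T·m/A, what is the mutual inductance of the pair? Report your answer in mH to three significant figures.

The outer solenoid produces a uniform field B₁ = μ₀n₁I₁ across the inner coil,
so the flux linkage is N₂Φ = N₂B₁A₂ = μ₀n₁N₂A₂·I₁, giving M = μ₀n₁N₂A₂.
A₂ = πr² = π(1.370×10^-2 m)² = 5.896×10^-4 m².
M = (4π×10⁻⁷)(3340)(972)(5.896×10^-4) = 2.406×10^-3 H.

M ≈ 2.41 mH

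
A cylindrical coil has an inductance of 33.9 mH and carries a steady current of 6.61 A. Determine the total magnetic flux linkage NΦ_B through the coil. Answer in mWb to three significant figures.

From L = NΦ_B/I, the flux linkage is NΦ_B = LI.
NΦ_B = (3.390×10^-2 H)(6.61 A) = 0.2241 Wb.

NΦ_B ≈ 224 mWb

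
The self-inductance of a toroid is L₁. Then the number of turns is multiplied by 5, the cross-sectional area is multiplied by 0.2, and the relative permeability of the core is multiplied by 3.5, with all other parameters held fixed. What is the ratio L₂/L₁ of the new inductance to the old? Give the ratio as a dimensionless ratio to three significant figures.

For a toroid, L ∝ μᵣN²A/R.
L₂/L₁ = (5)^2 × (0.2) × (3.5) = 17.5.

L₂/L₁ = 17.5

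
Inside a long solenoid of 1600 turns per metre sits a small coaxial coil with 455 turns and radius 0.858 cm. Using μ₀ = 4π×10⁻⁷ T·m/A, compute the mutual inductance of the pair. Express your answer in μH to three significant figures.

M ≈ 212 μH

The outer solenoid produces a uniform field B₁ = μ₀n₁I₁ across the inner coil,
so the flux linkage is N₂Φ = N₂B₁A₂ = μ₀n₁N₂A₂·I₁, giving M = μ₀n₁N₂A₂.
A₂ = πr² = π(8.580×10^-3 m)² = 2.313×10^-4 m².
M = (4π×10⁻⁷)(1600)(455)(2.313×10^-4) = 2.116×10^-4 H.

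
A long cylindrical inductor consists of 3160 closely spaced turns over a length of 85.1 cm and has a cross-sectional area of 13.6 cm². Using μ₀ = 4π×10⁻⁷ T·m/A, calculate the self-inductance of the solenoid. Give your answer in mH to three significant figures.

L ≈ 20.1 mH

A = 13.6 cm² = 1.360×10^-3 m².
For a long solenoid, L = μ₀N²A/ℓ.
L = (4π×10⁻⁷)(3160)²(1.360×10^-3)/(0.851 m) = 2.005×10^-2 H.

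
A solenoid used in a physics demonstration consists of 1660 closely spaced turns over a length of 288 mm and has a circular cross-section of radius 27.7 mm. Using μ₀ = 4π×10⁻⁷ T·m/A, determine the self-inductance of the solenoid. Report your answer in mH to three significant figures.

A = πr² = π(2.770×10^-2 m)² = 2.411×10^-3 m².
For a long solenoid, L = μ₀N²A/ℓ.
L = (4π×10⁻⁷)(1660)²(2.411×10^-3)/(0.288 m) = 2.898×10^-2 H.

L ≈ 29.0 mH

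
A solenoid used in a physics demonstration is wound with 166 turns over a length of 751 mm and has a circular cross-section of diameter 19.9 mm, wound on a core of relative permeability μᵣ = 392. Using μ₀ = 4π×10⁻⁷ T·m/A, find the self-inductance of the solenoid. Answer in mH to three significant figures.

A = π(d/2)² = π(9.950×10^-3 m)² = 3.110×10^-4 m².
For a long solenoid, L = μ₀μᵣN²A/ℓ.
L = (4π×10⁻⁷)(392)(166)²(3.110×10^-4)/(0.751 m) = 5.622×10^-3 H.

L ≈ 5.62 mH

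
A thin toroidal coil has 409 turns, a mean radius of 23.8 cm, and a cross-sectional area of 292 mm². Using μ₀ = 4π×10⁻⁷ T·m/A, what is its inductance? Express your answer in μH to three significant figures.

For a thin toroid, L = μ₀N²A/(2πR).
L = (4π×10⁻⁷)(409)²(2.920×10^-4) / (2π×0.238 m) = 4.1047×10^-5 H.

L ≈ 41.0 μH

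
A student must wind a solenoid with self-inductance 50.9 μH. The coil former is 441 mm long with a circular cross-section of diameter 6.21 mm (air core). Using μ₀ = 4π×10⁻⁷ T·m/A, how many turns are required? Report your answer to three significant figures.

A = π(d/2)² = π(3.105×10^-3 m)² = 3.029×10^-5 m².
From L = μ₀N²A/ℓ, N = √(Lℓ / (μ₀A)).
N = √[(5.090×10^-5)(0.441) / ((4π×10⁻⁷)×3.029×10^-5)] = √(5.898×10^5) ≈ 768.0.

N ≈ 768 turns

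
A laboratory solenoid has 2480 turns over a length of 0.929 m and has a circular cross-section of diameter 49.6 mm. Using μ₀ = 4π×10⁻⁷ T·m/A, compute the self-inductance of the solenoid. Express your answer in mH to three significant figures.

L ≈ 16.1 mH

A = π(d/2)² = π(2.480×10^-2 m)² = 1.932×10^-3 m².
For a long solenoid, L = μ₀N²A/ℓ.
L = (4π×10⁻⁷)(2480)²(1.932×10^-3)/(0.929 m) = 1.607×10^-2 H.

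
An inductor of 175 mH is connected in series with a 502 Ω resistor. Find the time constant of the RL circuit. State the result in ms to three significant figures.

τ = L/R = (0.175 H)/(502 Ω) = 3.486×10^-4 s.

τ ≈ 0.349 ms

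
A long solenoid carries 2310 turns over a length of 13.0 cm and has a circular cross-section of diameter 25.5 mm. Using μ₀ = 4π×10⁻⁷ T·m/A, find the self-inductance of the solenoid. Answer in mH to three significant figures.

A = π(d/2)² = π(1.275×10^-2 m)² = 5.107×10^-4 m².
For a long solenoid, L = μ₀N²A/ℓ.
L = (4π×10⁻⁷)(2310)²(5.107×10^-4)/(0.13 m) = 2.634×10^-2 H.

L ≈ 26.3 mH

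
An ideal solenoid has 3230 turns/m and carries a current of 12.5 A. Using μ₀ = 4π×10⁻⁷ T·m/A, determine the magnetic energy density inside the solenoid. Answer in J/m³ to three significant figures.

u ≈ 1020 J/m³

B = μ₀nI = (4π×10⁻⁷)(3.230×10^3)(12.5) = 5.074×10^-2 T.
u = B²/(2μ₀) = (5.074×10^-2)²/(2×4π×10⁻⁷) = 1.024×10^3 J/m³.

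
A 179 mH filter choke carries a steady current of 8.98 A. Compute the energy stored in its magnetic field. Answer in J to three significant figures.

U ≈ 7.22 J

Stored magnetic energy: U = ½LI².
U = ½(0.179 H)(8.98 A)² = 7.217 J.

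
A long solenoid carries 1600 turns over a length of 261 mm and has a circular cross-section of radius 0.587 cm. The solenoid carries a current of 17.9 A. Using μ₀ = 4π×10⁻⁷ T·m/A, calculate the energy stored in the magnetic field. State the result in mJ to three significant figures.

U ≈ 214 mJ

A = πr² = π(5.870×10^-3 m)² = 1.082×10^-4 m².
L = μ₀N²A/ℓ = (4π×10⁻⁷)(1600)²(1.082×10^-4)/(0.261) = 1.334×10^-3 H.
U = ½LI² = ½(1.334×10^-3)(17.9)² = 0.2138 J.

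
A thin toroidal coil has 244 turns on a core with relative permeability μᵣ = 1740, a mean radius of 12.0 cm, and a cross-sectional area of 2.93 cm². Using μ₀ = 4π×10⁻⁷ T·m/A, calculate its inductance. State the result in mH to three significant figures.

For a thin toroid, L = μ₀μᵣN²A/(2πR).
L = (4π×10⁻⁷)(1740)(244)²(2.930×10^-4) / (2π×0.12 m) = 5.059×10^-2 H.

L ≈ 50.6 mH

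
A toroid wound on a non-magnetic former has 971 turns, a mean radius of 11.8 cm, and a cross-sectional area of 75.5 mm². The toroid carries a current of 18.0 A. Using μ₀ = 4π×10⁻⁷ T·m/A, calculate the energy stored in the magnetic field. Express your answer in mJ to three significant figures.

L = μ₀N²A/(2πR) = (4π×10⁻⁷)(971)²(7.550×10^-5)/(2π×0.118) = 1.207×10^-4 H.
U = ½LI² = ½(1.207×10^-4)(18.0)² = 1.9546×10^-2 J.

U ≈ 19.5 mJ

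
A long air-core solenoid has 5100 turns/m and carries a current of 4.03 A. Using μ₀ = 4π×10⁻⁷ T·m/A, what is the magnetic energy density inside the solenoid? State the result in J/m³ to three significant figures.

u ≈ 265 J/m³

B = μ₀nI = (4π×10⁻⁷)(5.100×10^3)(4.03) = 2.583×10^-2 T.
u = B²/(2μ₀) = (2.583×10^-2)²/(2×4π×10⁻⁷) = 265.4 J/m³.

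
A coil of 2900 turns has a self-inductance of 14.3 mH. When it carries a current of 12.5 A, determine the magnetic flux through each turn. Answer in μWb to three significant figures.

Φ_B ≈ 61.6 μWb

From L = NΦ_B/I, the flux per turn is Φ_B = LI/N.
Φ_B = (1.430×10^-2 H)(12.5 A)/2900 = 6.164×10^-5 Wb.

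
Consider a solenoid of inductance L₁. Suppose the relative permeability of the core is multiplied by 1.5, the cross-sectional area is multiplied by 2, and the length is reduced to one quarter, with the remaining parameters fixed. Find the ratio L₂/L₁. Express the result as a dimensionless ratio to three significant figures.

L₂/L₁ = 12.0

For a solenoid, L ∝ μᵣN²A/ℓ.
L₂/L₁ = (1.5) × (2) × (0.25)^-1 = 12.0.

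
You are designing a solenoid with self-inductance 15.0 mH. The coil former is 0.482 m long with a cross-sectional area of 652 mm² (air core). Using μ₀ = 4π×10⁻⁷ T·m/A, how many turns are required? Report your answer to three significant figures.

N ≈ 2970 turns

A = 652 mm² = 6.520×10^-4 m².
From L = μ₀N²A/ℓ, N = √(Lℓ / (μ₀A)).
N = √[(1.500×10^-2)(0.482) / ((4π×10⁻⁷)×6.520×10^-4)] = √(8.824×10^6) ≈ 2970.6.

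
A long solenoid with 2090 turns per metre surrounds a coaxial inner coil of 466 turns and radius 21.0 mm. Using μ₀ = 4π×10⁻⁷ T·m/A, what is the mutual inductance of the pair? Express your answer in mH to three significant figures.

M ≈ 1.70 mH

The outer solenoid produces a uniform field B₁ = μ₀n₁I₁ across the inner coil,
so the flux linkage is N₂Φ = N₂B₁A₂ = μ₀n₁N₂A₂·I₁, giving M = μ₀n₁N₂A₂.
A₂ = πr² = π(2.100×10^-2 m)² = 1.385×10^-3 m².
M = (4π×10⁻⁷)(2090)(466)(1.385×10^-3) = 1.696×10^-3 H.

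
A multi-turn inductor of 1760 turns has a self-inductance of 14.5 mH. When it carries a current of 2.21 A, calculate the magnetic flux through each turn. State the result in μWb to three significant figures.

From L = NΦ_B/I, the flux per turn is Φ_B = LI/N.
Φ_B = (1.450×10^-2 H)(2.21 A)/1760 = 1.821×10^-5 Wb.

Φ_B ≈ 18.2 μWb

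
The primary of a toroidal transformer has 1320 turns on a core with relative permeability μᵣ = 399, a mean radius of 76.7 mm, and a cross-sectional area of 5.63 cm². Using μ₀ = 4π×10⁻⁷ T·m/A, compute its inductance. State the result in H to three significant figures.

L ≈ 1.02 H

For a thin toroid, L = μ₀μᵣN²A/(2πR).
L = (4π×10⁻⁷)(399)(1320)²(5.630×10^-4) / (2π×7.670×10^-2 m) = 1.021 H.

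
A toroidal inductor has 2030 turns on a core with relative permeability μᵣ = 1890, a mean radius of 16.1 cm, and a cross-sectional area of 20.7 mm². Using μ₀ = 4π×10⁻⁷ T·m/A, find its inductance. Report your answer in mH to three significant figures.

For a thin toroid, L = μ₀μᵣN²A/(2πR).
L = (4π×10⁻⁷)(1890)(2030)²(2.070×10^-5) / (2π×0.161 m) = 0.2003 H.

L ≈ 200 mH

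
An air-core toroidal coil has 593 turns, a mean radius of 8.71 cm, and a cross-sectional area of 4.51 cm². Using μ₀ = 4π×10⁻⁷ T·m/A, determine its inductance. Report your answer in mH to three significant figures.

For a thin toroid, L = μ₀N²A/(2πR).
L = (4π×10⁻⁷)(593)²(4.510×10^-4) / (2π×8.710×10^-2 m) = 3.642×10^-4 H.

L ≈ 0.364 mH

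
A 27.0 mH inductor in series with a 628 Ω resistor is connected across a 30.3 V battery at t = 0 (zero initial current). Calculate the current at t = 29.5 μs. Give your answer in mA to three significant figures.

I ≈ 24.0 mA

τ = L/R = 2.700×10^-2/628 = 4.299×10^-5 s; final current I_∞ = ε/R = 30.3/628 = 4.8248×10^-2 A.
I(t) = I_∞(1 − e^(−t/τ)) with t/τ = 0.686.
I = (4.8248×10^-2)(1 − e^(−0.686)) = 2.395×10^-2 A.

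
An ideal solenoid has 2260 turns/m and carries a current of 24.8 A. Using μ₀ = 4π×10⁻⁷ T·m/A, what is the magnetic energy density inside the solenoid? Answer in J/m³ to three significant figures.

B = μ₀nI = (4π×10⁻⁷)(2.260×10^3)(24.8) = 7.043×10^-2 T.
u = B²/(2μ₀) = (7.043×10^-2)²/(2×4π×10⁻⁷) = 1.974×10^3 J/m³.

u ≈ 1970 J/m³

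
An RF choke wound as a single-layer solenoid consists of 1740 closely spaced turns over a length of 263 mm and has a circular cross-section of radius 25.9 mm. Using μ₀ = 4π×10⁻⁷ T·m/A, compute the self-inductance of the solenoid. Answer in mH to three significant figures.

A = πr² = π(2.590×10^-2 m)² = 2.107×10^-3 m².
For a long solenoid, L = μ₀N²A/ℓ.
L = (4π×10⁻⁷)(1740)²(2.107×10^-3)/(0.263 m) = 3.049×10^-2 H.

L ≈ 30.5 mH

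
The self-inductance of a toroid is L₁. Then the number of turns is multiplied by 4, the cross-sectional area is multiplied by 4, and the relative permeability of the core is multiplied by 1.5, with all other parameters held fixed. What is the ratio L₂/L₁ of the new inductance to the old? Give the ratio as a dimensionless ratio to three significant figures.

L₂/L₁ = 96.0

For a toroid, L ∝ μᵣN²A/R.
L₂/L₁ = (4)^2 × (4) × (1.5) = 96.0.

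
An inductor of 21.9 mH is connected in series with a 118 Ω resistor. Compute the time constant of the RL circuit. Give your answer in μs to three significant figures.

τ = L/R = (2.190×10^-2 H)/(118 Ω) = 1.856×10^-4 s.

τ ≈ 186 μs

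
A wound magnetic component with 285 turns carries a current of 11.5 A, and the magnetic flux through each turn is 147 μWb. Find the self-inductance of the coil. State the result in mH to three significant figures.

L ≈ 3.64 mH

Self-inductance is defined by L = NΦ_B/I (flux linkage over current).
L = (285)(1.470×10^-4 Wb)/(11.5 A) = 3.643×10^-3 H.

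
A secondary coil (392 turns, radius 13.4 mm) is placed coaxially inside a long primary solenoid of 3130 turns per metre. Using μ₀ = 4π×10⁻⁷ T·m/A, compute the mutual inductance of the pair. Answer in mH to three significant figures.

M ≈ 0.870 mH

The outer solenoid produces a uniform field B₁ = μ₀n₁I₁ across the inner coil,
so the flux linkage is N₂Φ = N₂B₁A₂ = μ₀n₁N₂A₂·I₁, giving M = μ₀n₁N₂A₂.
A₂ = πr² = π(1.340×10^-2 m)² = 5.641×10^-4 m².
M = (4π×10⁻⁷)(3130)(392)(5.641×10^-4) = 8.698×10^-4 H.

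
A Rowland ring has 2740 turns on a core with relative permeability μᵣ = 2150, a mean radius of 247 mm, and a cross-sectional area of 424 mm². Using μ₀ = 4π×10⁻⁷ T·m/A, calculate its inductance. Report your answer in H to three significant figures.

L ≈ 5.54 H

For a thin toroid, L = μ₀μᵣN²A/(2πR).
L = (4π×10⁻⁷)(2150)(2740)²(4.240×10^-4) / (2π×0.247 m) = 5.542 H.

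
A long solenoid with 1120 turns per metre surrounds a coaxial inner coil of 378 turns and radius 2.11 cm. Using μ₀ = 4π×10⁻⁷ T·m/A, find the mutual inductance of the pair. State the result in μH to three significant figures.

The outer solenoid produces a uniform field B₁ = μ₀n₁I₁ across the inner coil,
so the flux linkage is N₂Φ = N₂B₁A₂ = μ₀n₁N₂A₂·I₁, giving M = μ₀n₁N₂A₂.
A₂ = πr² = π(2.110×10^-2 m)² = 1.399×10^-3 m².
M = (4π×10⁻⁷)(1120)(378)(1.399×10^-3) = 7.441×10^-4 H.

M ≈ 744 μH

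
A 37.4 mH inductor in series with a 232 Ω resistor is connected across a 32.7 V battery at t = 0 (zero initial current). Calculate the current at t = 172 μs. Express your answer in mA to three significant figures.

I ≈ 92.5 mA

τ = L/R = 3.740×10^-2/232 = 1.612×10^-4 s; final current I_∞ = ε/R = 32.7/232 = 0.1409 A.
I(t) = I_∞(1 − e^(−t/τ)) with t/τ = 1.067.
I = (0.1409)(1 − e^(−1.067)) = 9.245×10^-2 A.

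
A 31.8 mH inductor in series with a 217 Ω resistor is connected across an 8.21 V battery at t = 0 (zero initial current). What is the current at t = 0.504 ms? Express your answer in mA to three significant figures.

I ≈ 36.6 mA

τ = L/R = 3.180×10^-2/217 = 1.465×10^-4 s; final current I_∞ = ε/R = 8.21/217 = 3.783×10^-2 A.
I(t) = I_∞(1 − e^(−t/τ)) with t/τ = 3.439.
I = (3.783×10^-2)(1 − e^(−3.439)) = 3.662×10^-2 A.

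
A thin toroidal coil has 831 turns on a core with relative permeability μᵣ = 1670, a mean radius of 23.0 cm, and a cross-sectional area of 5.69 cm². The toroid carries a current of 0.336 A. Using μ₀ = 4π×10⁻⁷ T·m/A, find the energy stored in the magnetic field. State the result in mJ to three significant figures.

L = μ₀μᵣN²A/(2πR) = (4π×10⁻⁷)(1670)(831)²(5.690×10^-4)/(2π×0.23) = 0.5706 H.
U = ½LI² = ½(0.5706)(0.336)² = 3.221×10^-2 J.

U ≈ 32.2 mJ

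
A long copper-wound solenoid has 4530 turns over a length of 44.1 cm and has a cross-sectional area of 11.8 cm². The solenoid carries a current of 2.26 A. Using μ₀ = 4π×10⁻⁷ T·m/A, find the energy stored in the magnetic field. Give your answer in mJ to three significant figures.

A = 11.8 cm² = 1.180×10^-3 m².
L = μ₀N²A/ℓ = (4π×10⁻⁷)(4530)²(1.180×10^-3)/(0.441) = 6.900×10^-2 H.
U = ½LI² = ½(6.900×10^-2)(2.26)² = 0.1762 J.

U ≈ 176 mJ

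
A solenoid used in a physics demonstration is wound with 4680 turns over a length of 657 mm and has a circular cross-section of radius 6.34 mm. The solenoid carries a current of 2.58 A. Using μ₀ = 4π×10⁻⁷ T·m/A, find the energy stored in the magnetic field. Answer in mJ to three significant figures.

U ≈ 17.6 mJ

A = πr² = π(6.340×10^-3 m)² = 1.263×10^-4 m².
L = μ₀N²A/ℓ = (4π×10⁻⁷)(4680)²(1.263×10^-4)/(0.657) = 5.290×10^-3 H.
U = ½LI² = ½(5.290×10^-3)(2.58)² = 1.761×10^-2 J.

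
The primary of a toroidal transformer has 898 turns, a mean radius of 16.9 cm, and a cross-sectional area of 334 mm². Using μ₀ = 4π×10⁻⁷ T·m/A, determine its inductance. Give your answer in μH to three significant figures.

For a thin toroid, L = μ₀N²A/(2πR).
L = (4π×10⁻⁷)(898)²(3.340×10^-4) / (2π×0.169 m) = 3.187×10^-4 H.

L ≈ 319 μH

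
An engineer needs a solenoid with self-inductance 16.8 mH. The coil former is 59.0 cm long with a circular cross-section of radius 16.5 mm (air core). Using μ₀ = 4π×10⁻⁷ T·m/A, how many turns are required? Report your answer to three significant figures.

N ≈ 3040 turns

A = πr² = π(1.650×10^-2 m)² = 8.553×10^-4 m².
From L = μ₀N²A/ℓ, N = √(Lℓ / (μ₀A)).
N = √[(1.680×10^-2)(0.59) / ((4π×10⁻⁷)×8.553×10^-4)] = √(9.222×10^6) ≈ 3036.8.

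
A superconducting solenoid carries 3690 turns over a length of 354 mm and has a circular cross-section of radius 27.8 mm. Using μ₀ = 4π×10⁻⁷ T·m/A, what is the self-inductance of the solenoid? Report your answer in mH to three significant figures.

L ≈ 117 mH

A = πr² = π(2.780×10^-2 m)² = 2.428×10^-3 m².
For a long solenoid, L = μ₀N²A/ℓ.
L = (4π×10⁻⁷)(3690)²(2.428×10^-3)/(0.354 m) = 0.1174 H.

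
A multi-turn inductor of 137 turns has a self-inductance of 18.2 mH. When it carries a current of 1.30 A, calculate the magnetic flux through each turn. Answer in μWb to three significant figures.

Φ_B ≈ 173 μWb

From L = NΦ_B/I, the flux per turn is Φ_B = LI/N.
Φ_B = (1.820×10^-2 H)(1.30 A)/137 = 1.727×10^-4 Wb.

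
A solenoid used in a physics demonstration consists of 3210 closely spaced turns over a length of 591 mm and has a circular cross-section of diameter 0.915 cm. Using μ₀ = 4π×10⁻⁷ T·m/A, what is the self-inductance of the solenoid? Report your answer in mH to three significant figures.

L ≈ 1.44 mH

A = π(d/2)² = π(4.575×10^-3 m)² = 6.576×10^-5 m².
For a long solenoid, L = μ₀N²A/ℓ.
L = (4π×10⁻⁷)(3210)²(6.576×10^-5)/(0.591 m) = 1.441×10^-3 H.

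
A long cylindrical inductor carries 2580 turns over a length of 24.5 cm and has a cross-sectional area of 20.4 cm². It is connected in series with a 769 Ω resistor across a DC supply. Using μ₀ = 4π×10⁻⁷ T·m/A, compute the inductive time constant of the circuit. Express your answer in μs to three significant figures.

A = 20.4 cm² = 2.040×10^-3 m².
L = μ₀N²A/ℓ = (4π×10⁻⁷)(2580)²(2.040×10^-3)/(0.245) = 6.9649×10^-2 H.
τ = L/R = (6.9649×10^-2)/(769) = 9.057×10^-5 s.

τ ≈ 90.6 μs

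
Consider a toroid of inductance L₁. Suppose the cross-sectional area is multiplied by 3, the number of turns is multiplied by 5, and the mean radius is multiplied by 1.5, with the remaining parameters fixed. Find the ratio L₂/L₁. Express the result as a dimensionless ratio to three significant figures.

L₂/L₁ = 50.0

For a toroid, L ∝ μᵣN²A/R.
L₂/L₁ = (3) × (5)^2 × (1.5)^-1 = 50.0.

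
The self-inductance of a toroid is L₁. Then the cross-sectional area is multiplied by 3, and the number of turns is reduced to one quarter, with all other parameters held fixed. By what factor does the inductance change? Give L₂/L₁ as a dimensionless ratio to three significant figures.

For a toroid, L ∝ μᵣN²A/R.
L₂/L₁ = (3) × (0.25)^2 = 0.188.

L₂/L₁ = 0.188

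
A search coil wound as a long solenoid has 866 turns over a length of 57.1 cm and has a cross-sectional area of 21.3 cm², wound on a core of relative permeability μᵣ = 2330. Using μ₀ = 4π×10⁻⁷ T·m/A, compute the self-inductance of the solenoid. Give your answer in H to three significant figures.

L ≈ 8.19 H

A = 21.3 cm² = 2.130×10^-3 m².
For a long solenoid, L = μ₀μᵣN²A/ℓ.
L = (4π×10⁻⁷)(2330)(866)²(2.130×10^-3)/(0.571 m) = 8.191 H.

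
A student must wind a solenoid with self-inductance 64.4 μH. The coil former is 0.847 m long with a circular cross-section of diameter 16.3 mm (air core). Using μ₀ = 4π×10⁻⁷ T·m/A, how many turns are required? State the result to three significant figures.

A = π(d/2)² = π(8.150×10^-3 m)² = 2.087×10^-4 m².
From L = μ₀N²A/ℓ, N = √(Lℓ / (μ₀A)).
N = √[(6.440×10^-5)(0.847) / ((4π×10⁻⁷)×2.087×10^-4)] = √(2.080×10^5) ≈ 456.1.

N ≈ 456 turns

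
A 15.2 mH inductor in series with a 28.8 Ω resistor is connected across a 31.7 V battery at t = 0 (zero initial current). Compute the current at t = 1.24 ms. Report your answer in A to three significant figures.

τ = L/R = 1.520×10^-2/28.8 = 5.278×10^-4 s; final current I_∞ = ε/R = 31.7/28.8 = 1.101 A.
I(t) = I_∞(1 − e^(−t/τ)) with t/τ = 2.349.
I = (1.101)(1 − e^(−2.349)) = 0.9957 A.

I ≈ 0.996 A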